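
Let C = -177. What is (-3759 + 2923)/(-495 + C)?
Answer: 209/168 ≈ 1.2440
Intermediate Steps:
(-3759 + 2923)/(-495 + C) = (-3759 + 2923)/(-495 - 177) = -836/(-672) = -836*(-1/672) = 209/168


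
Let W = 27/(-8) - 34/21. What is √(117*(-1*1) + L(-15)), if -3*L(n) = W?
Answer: I*√813806/84 ≈ 10.739*I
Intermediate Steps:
W = -839/168 (W = 27*(-⅛) - 34*1/21 = -27/8 - 34/21 = -839/168 ≈ -4.9940)
L(n) = 839/504 (L(n) = -⅓*(-839/168) = 839/504)
√(117*(-1*1) + L(-15)) = √(117*(-1*1) + 839/504) = √(117*(-1) + 839/504) = √(-117 + 839/504) = √(-58129/504) = I*√813806/84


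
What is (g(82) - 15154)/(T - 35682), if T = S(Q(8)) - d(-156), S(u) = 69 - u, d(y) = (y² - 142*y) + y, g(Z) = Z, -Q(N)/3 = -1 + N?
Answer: 1256/6827 ≈ 0.18398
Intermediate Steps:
Q(N) = 3 - 3*N (Q(N) = -3*(-1 + N) = 3 - 3*N)
d(y) = y² - 141*y
T = -46242 (T = (69 - (3 - 3*8)) - (-156)*(-141 - 156) = (69 - (3 - 24)) - (-156)*(-297) = (69 - 1*(-21)) - 1*46332 = (69 + 21) - 46332 = 90 - 46332 = -46242)
(g(82) - 15154)/(T - 35682) = (82 - 15154)/(-46242 - 35682) = -15072/(-81924) = -15072*(-1/81924) = 1256/6827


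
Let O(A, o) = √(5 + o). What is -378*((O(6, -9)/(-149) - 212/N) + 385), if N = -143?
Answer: -20890926/143 + 756*I/149 ≈ -1.4609e+5 + 5.0738*I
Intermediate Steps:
-378*((O(6, -9)/(-149) - 212/N) + 385) = -378*((√(5 - 9)/(-149) - 212/(-143)) + 385) = -378*((√(-4)*(-1/149) - 212*(-1/143)) + 385) = -378*(((2*I)*(-1/149) + 212/143) + 385) = -378*((-2*I/149 + 212/143) + 385) = -378*((212/143 - 2*I/149) + 385) = -378*(55267/143 - 2*I/149) = -20890926/143 + 756*I/149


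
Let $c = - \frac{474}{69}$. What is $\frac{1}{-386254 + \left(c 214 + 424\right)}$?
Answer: $- \frac{23}{8907902} \approx -2.582 \cdot 10^{-6}$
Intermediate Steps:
$c = - \frac{158}{23}$ ($c = \left(-474\right) \frac{1}{69} = - \frac{158}{23} \approx -6.8696$)
$\frac{1}{-386254 + \left(c 214 + 424\right)} = \frac{1}{-386254 + \left(\left(- \frac{158}{23}\right) 214 + 424\right)} = \frac{1}{-386254 + \left(- \frac{33812}{23} + 424\right)} = \frac{1}{-386254 - \frac{24060}{23}} = \frac{1}{- \frac{8907902}{23}} = - \frac{23}{8907902}$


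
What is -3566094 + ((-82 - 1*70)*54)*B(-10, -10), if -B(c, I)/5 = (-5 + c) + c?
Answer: -4592094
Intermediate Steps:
B(c, I) = 25 - 10*c (B(c, I) = -5*((-5 + c) + c) = -5*(-5 + 2*c) = 25 - 10*c)
-3566094 + ((-82 - 1*70)*54)*B(-10, -10) = -3566094 + ((-82 - 1*70)*54)*(25 - 10*(-10)) = -3566094 + ((-82 - 70)*54)*(25 + 100) = -3566094 - 152*54*125 = -3566094 - 8208*125 = -3566094 - 1026000 = -4592094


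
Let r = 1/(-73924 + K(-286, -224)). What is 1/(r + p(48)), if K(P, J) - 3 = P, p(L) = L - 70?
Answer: -74207/1632555 ≈ -0.045455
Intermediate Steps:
p(L) = -70 + L
K(P, J) = 3 + P
r = -1/74207 (r = 1/(-73924 + (3 - 286)) = 1/(-73924 - 283) = 1/(-74207) = -1/74207 ≈ -1.3476e-5)
1/(r + p(48)) = 1/(-1/74207 + (-70 + 48)) = 1/(-1/74207 - 22) = 1/(-1632555/74207) = -74207/1632555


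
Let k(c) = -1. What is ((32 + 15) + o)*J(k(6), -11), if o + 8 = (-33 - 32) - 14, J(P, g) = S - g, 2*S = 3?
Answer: -500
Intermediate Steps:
S = 3/2 (S = (½)*3 = 3/2 ≈ 1.5000)
J(P, g) = 3/2 - g
o = -87 (o = -8 + ((-33 - 32) - 14) = -8 + (-65 - 14) = -8 - 79 = -87)
((32 + 15) + o)*J(k(6), -11) = ((32 + 15) - 87)*(3/2 - 1*(-11)) = (47 - 87)*(3/2 + 11) = -40*25/2 = -500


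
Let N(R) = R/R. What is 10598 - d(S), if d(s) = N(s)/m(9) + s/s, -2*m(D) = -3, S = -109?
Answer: 31789/3 ≈ 10596.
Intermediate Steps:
m(D) = 3/2 (m(D) = -1/2*(-3) = 3/2)
N(R) = 1
d(s) = 5/3 (d(s) = 1/(3/2) + s/s = 1*(2/3) + 1 = 2/3 + 1 = 5/3)
10598 - d(S) = 10598 - 1*5/3 = 10598 - 5/3 = 31789/3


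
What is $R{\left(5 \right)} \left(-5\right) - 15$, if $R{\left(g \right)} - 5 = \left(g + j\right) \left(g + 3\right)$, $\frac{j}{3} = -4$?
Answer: $240$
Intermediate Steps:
$j = -12$ ($j = 3 \left(-4\right) = -12$)
$R{\left(g \right)} = 5 + \left(-12 + g\right) \left(3 + g\right)$ ($R{\left(g \right)} = 5 + \left(g - 12\right) \left(g + 3\right) = 5 + \left(-12 + g\right) \left(3 + g\right)$)
$R{\left(5 \right)} \left(-5\right) - 15 = \left(-31 + 5^{2} - 45\right) \left(-5\right) - 15 = \left(-31 + 25 - 45\right) \left(-5\right) - 15 = \left(-51\right) \left(-5\right) - 15 = 255 - 15 = 240$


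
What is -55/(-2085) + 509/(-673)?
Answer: -204850/280641 ≈ -0.72994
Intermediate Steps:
-55/(-2085) + 509/(-673) = -55*(-1/2085) + 509*(-1/673) = 11/417 - 509/673 = -204850/280641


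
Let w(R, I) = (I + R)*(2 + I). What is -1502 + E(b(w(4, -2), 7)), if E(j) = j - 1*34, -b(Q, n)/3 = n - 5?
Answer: -1542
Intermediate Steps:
w(R, I) = (2 + I)*(I + R)
b(Q, n) = 15 - 3*n (b(Q, n) = -3*(n - 5) = -3*(-5 + n) = 15 - 3*n)
E(j) = -34 + j (E(j) = j - 34 = -34 + j)
-1502 + E(b(w(4, -2), 7)) = -1502 + (-34 + (15 - 3*7)) = -1502 + (-34 + (15 - 21)) = -1502 + (-34 - 6) = -1502 - 40 = -1542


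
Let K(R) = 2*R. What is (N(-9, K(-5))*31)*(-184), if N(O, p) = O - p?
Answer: -5704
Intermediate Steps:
(N(-9, K(-5))*31)*(-184) = ((-9 - 2*(-5))*31)*(-184) = ((-9 - 1*(-10))*31)*(-184) = ((-9 + 10)*31)*(-184) = (1*31)*(-184) = 31*(-184) = -5704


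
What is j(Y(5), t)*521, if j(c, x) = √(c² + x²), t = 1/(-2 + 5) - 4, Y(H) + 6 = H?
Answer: 521*√130/3 ≈ 1980.1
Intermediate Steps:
Y(H) = -6 + H
t = -11/3 (t = 1/3 - 4 = ⅓ - 4 = -11/3 ≈ -3.6667)
j(Y(5), t)*521 = √((-6 + 5)² + (-11/3)²)*521 = √((-1)² + 121/9)*521 = √(1 + 121/9)*521 = √(130/9)*521 = (√130/3)*521 = 521*√130/3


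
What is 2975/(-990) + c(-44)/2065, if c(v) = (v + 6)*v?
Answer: -897619/408870 ≈ -2.1954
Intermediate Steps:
c(v) = v*(6 + v) (c(v) = (6 + v)*v = v*(6 + v))
2975/(-990) + c(-44)/2065 = 2975/(-990) - 44*(6 - 44)/2065 = 2975*(-1/990) - 44*(-38)*(1/2065) = -595/198 + 1672*(1/2065) = -595/198 + 1672/2065 = -897619/408870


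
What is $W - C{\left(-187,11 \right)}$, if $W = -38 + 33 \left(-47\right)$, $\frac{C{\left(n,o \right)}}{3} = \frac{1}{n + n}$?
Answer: $- \frac{594283}{374} \approx -1589.0$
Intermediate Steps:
$C{\left(n,o \right)} = \frac{3}{2 n}$ ($C{\left(n,o \right)} = \frac{3}{n + n} = \frac{3}{2 n}$)
$W = -1589$ ($W = -38 - 1551 = -1589$)
$W - C{\left(-187,11 \right)} = -1589 - \frac{3}{2 \left(-187\right)} = -1589 - \frac{3}{2} \left(- \frac{1}{187}\right) = -1589 - - \frac{3}{374} = -1589 + \frac{3}{374} = - \frac{594283}{374}$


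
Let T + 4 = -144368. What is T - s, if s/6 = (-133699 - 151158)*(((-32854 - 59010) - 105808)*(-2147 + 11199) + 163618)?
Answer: -3057934185470664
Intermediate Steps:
T = -144372 (T = -4 - 144368 = -144372)
s = 3057934185326292 (s = 6*((-133699 - 151158)*(((-32854 - 59010) - 105808)*(-2147 + 11199) + 163618)) = 6*(-284857*((-91864 - 105808)*9052 + 163618)) = 6*(-284857*(-197672*9052 + 163618)) = 6*(-284857*(-1789326944 + 163618)) = 6*(-284857*(-1789163326)) = 6*509655697554382 = 3057934185326292)
T - s = -144372 - 1*3057934185326292 = -144372 - 3057934185326292 = -3057934185470664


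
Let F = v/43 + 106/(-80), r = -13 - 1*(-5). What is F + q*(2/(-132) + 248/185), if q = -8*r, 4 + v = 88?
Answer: 35892473/420024 ≈ 85.453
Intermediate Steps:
v = 84 (v = -4 + 88 = 84)
r = -8 (r = -13 + 5 = -8)
F = 1081/1720 (F = 84/43 + 106/(-80) = 84*(1/43) + 106*(-1/80) = 84/43 - 53/40 = 1081/1720 ≈ 0.62849)
q = 64 (q = -8*(-8) = 64)
F + q*(2/(-132) + 248/185) = 1081/1720 + 64*(2/(-132) + 248/185) = 1081/1720 + 64*(2*(-1/132) + 248*(1/185)) = 1081/1720 + 64*(-1/66 + 248/185) = 1081/1720 + 64*(16183/12210) = 1081/1720 + 517856/6105 = 35892473/420024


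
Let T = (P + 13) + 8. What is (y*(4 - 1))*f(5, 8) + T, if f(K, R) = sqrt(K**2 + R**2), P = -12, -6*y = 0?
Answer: 9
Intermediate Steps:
y = 0 (y = -1/6*0 = 0)
T = 9 (T = (-12 + 13) + 8 = 1 + 8 = 9)
(y*(4 - 1))*f(5, 8) + T = (0*(4 - 1))*sqrt(5**2 + 8**2) + 9 = (0*3)*sqrt(25 + 64) + 9 = 0*sqrt(89) + 9 = 0 + 9 = 9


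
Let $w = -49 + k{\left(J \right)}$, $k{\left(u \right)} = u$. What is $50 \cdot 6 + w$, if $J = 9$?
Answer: $260$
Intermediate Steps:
$w = -40$ ($w = -49 + 9 = -40$)
$50 \cdot 6 + w = 50 \cdot 6 - 40 = 300 - 40 = 260$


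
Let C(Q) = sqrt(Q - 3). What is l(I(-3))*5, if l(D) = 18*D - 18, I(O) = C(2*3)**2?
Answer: 180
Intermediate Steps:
C(Q) = sqrt(-3 + Q)
I(O) = 3 (I(O) = (sqrt(-3 + 2*3))**2 = (sqrt(-3 + 6))**2 = (sqrt(3))**2 = 3)
l(D) = -18 + 18*D
l(I(-3))*5 = (-18 + 18*3)*5 = (-18 + 54)*5 = 36*5 = 180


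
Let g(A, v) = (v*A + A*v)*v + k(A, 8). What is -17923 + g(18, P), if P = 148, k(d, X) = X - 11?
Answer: 770618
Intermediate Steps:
k(d, X) = -11 + X
g(A, v) = -3 + 2*A*v² (g(A, v) = (v*A + A*v)*v + (-11 + 8) = (A*v + A*v)*v - 3 = (2*A*v)*v - 3 = 2*A*v² - 3 = -3 + 2*A*v²)
-17923 + g(18, P) = -17923 + (-3 + 2*18*148²) = -17923 + (-3 + 2*18*21904) = -17923 + (-3 + 788544) = -17923 + 788541 = 770618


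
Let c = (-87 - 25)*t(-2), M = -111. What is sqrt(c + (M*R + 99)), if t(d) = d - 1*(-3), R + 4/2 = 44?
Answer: 5*I*sqrt(187) ≈ 68.374*I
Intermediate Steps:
R = 42 (R = -2 + 44 = 42)
t(d) = 3 + d (t(d) = d + 3 = 3 + d)
c = -112 (c = (-87 - 25)*(3 - 2) = -112*1 = -112)
sqrt(c + (M*R + 99)) = sqrt(-112 + (-111*42 + 99)) = sqrt(-112 + (-4662 + 99)) = sqrt(-112 - 4563) = sqrt(-4675) = 5*I*sqrt(187)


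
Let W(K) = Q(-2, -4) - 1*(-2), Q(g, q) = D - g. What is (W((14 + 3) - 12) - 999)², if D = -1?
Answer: 992016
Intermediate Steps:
Q(g, q) = -1 - g
W(K) = 3 (W(K) = (-1 - 1*(-2)) - 1*(-2) = (-1 + 2) + 2 = 1 + 2 = 3)
(W((14 + 3) - 12) - 999)² = (3 - 999)² = (-996)² = 992016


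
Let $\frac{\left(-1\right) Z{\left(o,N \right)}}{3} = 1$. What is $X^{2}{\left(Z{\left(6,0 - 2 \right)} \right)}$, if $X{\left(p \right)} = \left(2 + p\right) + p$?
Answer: $16$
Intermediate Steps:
$Z{\left(o,N \right)} = -3$ ($Z{\left(o,N \right)} = \left(-3\right) 1 = -3$)
$X{\left(p \right)} = 2 + 2 p$
$X^{2}{\left(Z{\left(6,0 - 2 \right)} \right)} = \left(2 + 2 \left(-3\right)\right)^{2} = \left(2 - 6\right)^{2} = \left(-4\right)^{2} = 16$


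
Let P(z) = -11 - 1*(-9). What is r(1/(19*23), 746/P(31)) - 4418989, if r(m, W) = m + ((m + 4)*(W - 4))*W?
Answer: -73267481/19 ≈ -3.8562e+6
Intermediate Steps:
P(z) = -2 (P(z) = -11 + 9 = -2)
r(m, W) = m + W*(-4 + W)*(4 + m) (r(m, W) = m + ((4 + m)*(-4 + W))*W = m + ((-4 + W)*(4 + m))*W = m + W*(-4 + W)*(4 + m))
r(1/(19*23), 746/P(31)) - 4418989 = (1/(19*23) - 11936/(-2) + 4*(746/(-2))**2 + (746/(-2))**2/((19*23)) - 4*746/(-2)/(19*23)) - 4418989 = (1/437 - 11936*(-1)/2 + 4*(746*(-1/2))**2 + (746*(-1/2))**2/437 - 4*746*(-1/2)/437) - 4418989 = (1/437 - 16*(-373) + 4*(-373)**2 + (1/437)*(-373)**2 - 4*(-373)*1/437) - 4418989 = (1/437 + 5968 + 4*139129 + (1/437)*139129 + 1492/437) - 4418989 = (1/437 + 5968 + 556516 + 139129/437 + 1492/437) - 4418989 = 10693310/19 - 4418989 = -73267481/19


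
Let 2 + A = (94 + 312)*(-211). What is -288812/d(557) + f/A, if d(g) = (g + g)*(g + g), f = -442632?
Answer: 10928387397/2214867611 ≈ 4.9341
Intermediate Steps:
A = -85668 (A = -2 + (94 + 312)*(-211) = -2 + 406*(-211) = -2 - 85666 = -85668)
d(g) = 4*g² (d(g) = (2*g)*(2*g) = 4*g²)
-288812/d(557) + f/A = -288812/(4*557²) - 442632/(-85668) = -288812/(4*310249) - 442632*(-1/85668) = -288812/1240996 + 36886/7139 = -288812*1/1240996 + 36886/7139 = -72203/310249 + 36886/7139 = 10928387397/2214867611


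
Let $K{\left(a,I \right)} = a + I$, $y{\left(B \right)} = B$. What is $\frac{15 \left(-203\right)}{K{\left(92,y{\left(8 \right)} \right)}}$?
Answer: $- \frac{609}{20} \approx -30.45$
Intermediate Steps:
$K{\left(a,I \right)} = I + a$
$\frac{15 \left(-203\right)}{K{\left(92,y{\left(8 \right)} \right)}} = \frac{15 \left(-203\right)}{8 + 92} = - \frac{3045}{100} = \left(-3045\right) \frac{1}{100} = - \frac{609}{20}$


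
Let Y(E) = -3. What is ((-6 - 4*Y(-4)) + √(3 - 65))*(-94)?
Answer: -564 - 94*I*√62 ≈ -564.0 - 740.16*I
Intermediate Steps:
((-6 - 4*Y(-4)) + √(3 - 65))*(-94) = ((-6 - 4*(-3)) + √(3 - 65))*(-94) = ((-6 + 12) + √(-62))*(-94) = (6 + I*√62)*(-94) = -564 - 94*I*√62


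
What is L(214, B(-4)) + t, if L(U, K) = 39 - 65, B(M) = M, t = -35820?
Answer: -35846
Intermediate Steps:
L(U, K) = -26
L(214, B(-4)) + t = -26 - 35820 = -35846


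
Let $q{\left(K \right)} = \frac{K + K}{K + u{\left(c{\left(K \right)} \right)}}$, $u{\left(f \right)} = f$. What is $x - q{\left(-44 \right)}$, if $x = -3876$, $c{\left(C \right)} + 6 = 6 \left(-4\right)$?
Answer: $- \frac{143456}{37} \approx -3877.2$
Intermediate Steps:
$c{\left(C \right)} = -30$ ($c{\left(C \right)} = -6 + 6 \left(-4\right) = -6 - 24 = -30$)
$q{\left(K \right)} = \frac{2 K}{-30 + K}$ ($q{\left(K \right)} = \frac{K + K}{K - 30} = \frac{2 K}{-30 + K}$)
$x - q{\left(-44 \right)} = -3876 - 2 \left(-44\right) \frac{1}{-30 - 44} = -3876 - 2 \left(-44\right) \frac{1}{-74} = -3876 - 2 \left(-44\right) \left(- \frac{1}{74}\right) = -3876 - \frac{44}{37} = - \frac{143456}{37}$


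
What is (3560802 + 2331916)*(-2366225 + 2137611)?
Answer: -1347157832852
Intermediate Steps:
(3560802 + 2331916)*(-2366225 + 2137611) = 5892718*(-228614) = -1347157832852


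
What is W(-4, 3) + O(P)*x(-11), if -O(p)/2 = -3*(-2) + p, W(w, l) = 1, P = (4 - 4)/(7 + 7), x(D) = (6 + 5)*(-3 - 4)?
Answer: 925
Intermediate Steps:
x(D) = -77 (x(D) = 11*(-7) = -77)
P = 0 (P = 0/14 = 0*(1/14) = 0)
O(p) = -12 - 2*p (O(p) = -2*(-3*(-2) + p) = -2*(6 + p) = -12 - 2*p)
W(-4, 3) + O(P)*x(-11) = 1 + (-12 - 2*0)*(-77) = 1 + (-12 + 0)*(-77) = 1 - 12*(-77) = 1 + 924 = 925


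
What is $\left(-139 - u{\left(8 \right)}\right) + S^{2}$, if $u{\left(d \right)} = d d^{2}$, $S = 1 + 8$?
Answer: $-570$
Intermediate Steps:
$S = 9$
$u{\left(d \right)} = d^{3}$
$\left(-139 - u{\left(8 \right)}\right) + S^{2} = \left(-139 - 8^{3}\right) + 9^{2} = \left(-139 - 512\right) + 81 = -651 + 81 = -570$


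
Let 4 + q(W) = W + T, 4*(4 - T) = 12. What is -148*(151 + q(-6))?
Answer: -21016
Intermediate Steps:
T = 1 (T = 4 - ¼*12 = 4 - 3 = 1)
q(W) = -3 + W (q(W) = -4 + (W + 1) = -4 + (1 + W) = -3 + W)
-148*(151 + q(-6)) = -148*(151 + (-3 - 6)) = -148*(151 - 9) = -148*142 = -21016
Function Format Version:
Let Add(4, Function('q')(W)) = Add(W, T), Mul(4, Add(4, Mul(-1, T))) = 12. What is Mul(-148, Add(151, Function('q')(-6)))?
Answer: -21016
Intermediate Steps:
T = 1 (T = Add(4, Mul(Rational(-1, 4), 12)) = Add(4, -3) = 1)
Function('q')(W) = Add(-3, W) (Function('q')(W) = Add(-4, Add(W, 1)) = Add(-4, Add(1, W)) = Add(-3, W))
Mul(-148, Add(151, Function('q')(-6))) = Mul(-148, Add(151, Add(-3, -6))) = Mul(-148, Add(151, -9)) = Mul(-148, 142) = -21016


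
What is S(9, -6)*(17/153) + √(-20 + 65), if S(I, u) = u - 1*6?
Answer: -4/3 + 3*√5 ≈ 5.3749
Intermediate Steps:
S(I, u) = -6 + u (S(I, u) = u - 6 = -6 + u)
S(9, -6)*(17/153) + √(-20 + 65) = (-6 - 6)*(17/153) + √(-20 + 65) = -204/153 + √45 = -12*⅑ + 3*√5 = -4/3 + 3*√5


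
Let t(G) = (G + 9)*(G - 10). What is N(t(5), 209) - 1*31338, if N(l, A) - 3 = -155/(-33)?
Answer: -1033900/33 ≈ -31330.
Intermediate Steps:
t(G) = (-10 + G)*(9 + G) (t(G) = (9 + G)*(-10 + G) = (-10 + G)*(9 + G))
N(l, A) = 254/33 (N(l, A) = 3 - 155/(-33) = 3 - 155*(-1/33) = 3 + 155/33 = 254/33)
N(t(5), 209) - 1*31338 = 254/33 - 1*31338 = 254/33 - 31338 = -1033900/33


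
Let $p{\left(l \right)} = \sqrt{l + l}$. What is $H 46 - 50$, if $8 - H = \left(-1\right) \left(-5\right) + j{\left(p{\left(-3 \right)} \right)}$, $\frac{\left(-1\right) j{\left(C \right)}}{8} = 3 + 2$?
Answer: $1928$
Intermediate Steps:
$p{\left(l \right)} = \sqrt{2} \sqrt{l}$ ($p{\left(l \right)} = \sqrt{2 l} = \sqrt{2} \sqrt{l}$)
$j{\left(C \right)} = -40$ ($j{\left(C \right)} = - 8 \left(3 + 2\right) = \left(-8\right) 5 = -40$)
$H = 43$ ($H = 8 - \left(\left(-1\right) \left(-5\right) - 40\right) = 8 - \left(5 - 40\right) = 8 - -35 = 8 + 35 = 43$)
$H 46 - 50 = 43 \cdot 46 - 50 = 1978 - 50 = 1928$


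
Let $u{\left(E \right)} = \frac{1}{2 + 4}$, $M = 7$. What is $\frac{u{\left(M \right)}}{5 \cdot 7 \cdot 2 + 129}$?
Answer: $\frac{1}{1194} \approx 0.00083752$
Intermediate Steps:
$u{\left(E \right)} = \frac{1}{6}$
$\frac{u{\left(M \right)}}{5 \cdot 7 \cdot 2 + 129} = \frac{1}{5 \cdot 7 \cdot 2 + 129} \cdot \frac{1}{6} = \frac{1}{35 \cdot 2 + 129} \cdot \frac{1}{6} = \frac{1}{70 + 129} \cdot \frac{1}{6} = \frac{1}{199} \cdot \frac{1}{6} = \frac{1}{1194}$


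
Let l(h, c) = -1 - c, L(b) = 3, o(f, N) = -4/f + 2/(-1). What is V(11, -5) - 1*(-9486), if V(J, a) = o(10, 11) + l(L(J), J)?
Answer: 47358/5 ≈ 9471.6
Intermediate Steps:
o(f, N) = -2 - 4/f (o(f, N) = -4/f + 2*(-1) = -4/f - 2 = -2 - 4/f)
V(J, a) = -17/5 - J (V(J, a) = (-2 - 4/10) + (-1 - J) = (-2 - 4*⅒) + (-1 - J) = (-2 - ⅖) + (-1 - J) = -12/5 + (-1 - J) = -17/5 - J)
V(11, -5) - 1*(-9486) = (-17/5 - 1*11) - 1*(-9486) = (-17/5 - 11) + 9486 = -72/5 + 9486 = 47358/5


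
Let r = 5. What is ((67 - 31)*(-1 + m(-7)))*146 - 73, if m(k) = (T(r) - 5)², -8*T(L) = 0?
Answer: 126071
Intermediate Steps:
T(L) = 0 (T(L) = -⅛*0 = 0)
m(k) = 25 (m(k) = (0 - 5)² = (-5)² = 25)
((67 - 31)*(-1 + m(-7)))*146 - 73 = ((67 - 31)*(-1 + 25))*146 - 73 = (36*24)*146 - 73 = 864*146 - 73 = 126144 - 73 = 126071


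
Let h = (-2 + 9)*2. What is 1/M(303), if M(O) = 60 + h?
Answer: 1/74 ≈ 0.013514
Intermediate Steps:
h = 14 (h = 7*2 = 14)
M(O) = 74 (M(O) = 60 + 14 = 74)
1/M(303) = 1/74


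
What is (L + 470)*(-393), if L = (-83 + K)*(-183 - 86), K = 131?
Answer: 4889706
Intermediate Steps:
L = -12912 (L = (-83 + 131)*(-183 - 86) = 48*(-269) = -12912)
(L + 470)*(-393) = (-12912 + 470)*(-393) = -12442*(-393) = 4889706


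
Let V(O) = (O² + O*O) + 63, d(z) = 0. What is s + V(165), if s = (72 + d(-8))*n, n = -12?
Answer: 53649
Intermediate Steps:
V(O) = 63 + 2*O² (V(O) = (O² + O²) + 63 = 2*O² + 63 = 63 + 2*O²)
s = -864 (s = (72 + 0)*(-12) = 72*(-12) = -864)
s + V(165) = -864 + (63 + 2*165²) = -864 + (63 + 2*27225) = -864 + (63 + 54450) = -864 + 54513 = 53649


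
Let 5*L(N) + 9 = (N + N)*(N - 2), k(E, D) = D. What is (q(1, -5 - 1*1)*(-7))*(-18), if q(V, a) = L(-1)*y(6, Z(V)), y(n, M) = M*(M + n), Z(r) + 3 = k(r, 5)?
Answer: -6048/5 ≈ -1209.6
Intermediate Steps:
Z(r) = 2 (Z(r) = -3 + 5 = 2)
L(N) = -9/5 + 2*N*(-2 + N)/5 (L(N) = -9/5 + ((N + N)*(N - 2))/5 = -9/5 + ((2*N)*(-2 + N))/5 = -9/5 + (2*N*(-2 + N))/5 = -9/5 + 2*N*(-2 + N)/5)
q(V, a) = -48/5 (q(V, a) = (-9/5 - 4/5*(-1) + (2/5)*(-1)**2)*(2*(2 + 6)) = (-9/5 + 4/5 + (2/5)*1)*(2*8) = (-9/5 + 4/5 + 2/5)*16 = -3/5*16 = -48/5)
(q(1, -5 - 1*1)*(-7))*(-18) = -48/5*(-7)*(-18) = (336/5)*(-18) = -6048/5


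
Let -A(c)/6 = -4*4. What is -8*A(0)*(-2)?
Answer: 1536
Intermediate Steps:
A(c) = 96 (A(c) = -(-24)*4 = -6*(-16) = 96)
-8*A(0)*(-2) = -8*96*(-2) = -768*(-2) = 1536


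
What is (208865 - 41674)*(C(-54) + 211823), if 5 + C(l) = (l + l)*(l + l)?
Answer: 37364179062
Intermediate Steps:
C(l) = -5 + 4*l² (C(l) = -5 + (l + l)*(l + l) = -5 + (2*l)*(2*l) = -5 + 4*l²)
(208865 - 41674)*(C(-54) + 211823) = (208865 - 41674)*((-5 + 4*(-54)²) + 211823) = 167191*((-5 + 4*2916) + 211823) = 167191*((-5 + 11664) + 211823) = 167191*(11659 + 211823) = 167191*223482 = 37364179062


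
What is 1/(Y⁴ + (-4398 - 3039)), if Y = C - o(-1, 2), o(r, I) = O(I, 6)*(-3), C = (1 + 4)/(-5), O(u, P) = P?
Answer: 1/76084 ≈ 1.3143e-5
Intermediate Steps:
C = -1 (C = -⅕*5 = -1)
o(r, I) = -18 (o(r, I) = 6*(-3) = -18)
Y = 17 (Y = -1 - 1*(-18) = -1 + 18 = 17)
1/(Y⁴ + (-4398 - 3039)) = 1/(17⁴ + (-4398 - 3039)) = 1/(83521 - 7437) = 1/76084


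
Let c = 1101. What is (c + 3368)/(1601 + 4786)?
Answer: 4469/6387 ≈ 0.69970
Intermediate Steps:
(c + 3368)/(1601 + 4786) = (1101 + 3368)/(1601 + 4786) = 4469/6387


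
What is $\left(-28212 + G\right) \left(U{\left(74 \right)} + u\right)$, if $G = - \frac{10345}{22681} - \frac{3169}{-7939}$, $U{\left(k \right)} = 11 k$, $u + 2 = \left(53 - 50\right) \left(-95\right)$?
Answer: $- \frac{157479651875394}{10592027} \approx -1.4868 \cdot 10^{7}$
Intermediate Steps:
$u = -287$ ($u = -2 + \left(53 - 50\right) \left(-95\right) = -2 + 3 \left(-95\right) = -2 - 285 = -287$)
$G = - \frac{10252866}{180064459}$ ($G = \left(-10345\right) \frac{1}{22681} - - \frac{3169}{7939} = - \frac{10345}{22681} + \frac{3169}{7939} = - \frac{10252866}{180064459} \approx -0.05694$)
$\left(-28212 + G\right) \left(U{\left(74 \right)} + u\right) = \left(-28212 - \frac{10252866}{180064459}\right) \left(11 \cdot 74 - 287\right) = - \frac{5079988770174 \left(814 - 287\right)}{180064459} = \left(- \frac{5079988770174}{180064459}\right) 527 = - \frac{157479651875394}{10592027}$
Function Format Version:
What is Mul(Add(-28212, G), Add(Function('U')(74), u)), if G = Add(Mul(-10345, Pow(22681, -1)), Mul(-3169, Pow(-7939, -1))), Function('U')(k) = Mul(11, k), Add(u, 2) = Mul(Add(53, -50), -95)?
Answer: Rational(-157479651875394, 10592027) ≈ -1.4868e+7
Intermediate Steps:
u = -287 (u = Add(-2, Mul(Add(53, -50), -95)) = Add(-2, Mul(3, -95)) = Add(-2, -285) = -287)
G = Rational(-10252866, 180064459) (G = Add(Mul(-10345, Rational(1, 22681)), Mul(-3169, Rational(-1, 7939))) = Add(Rational(-10345, 22681), Rational(3169, 7939)) = Rational(-10252866, 180064459) ≈ -0.056940)
Mul(Add(-28212, G), Add(Function('U')(74), u)) = Mul(Add(-28212, Rational(-10252866, 180064459)), Add(Mul(11, 74), -287)) = Mul(Rational(-5079988770174, 180064459), Add(814, -287)) = Mul(Rational(-5079988770174, 180064459), 527) = Rational(-157479651875394, 10592027)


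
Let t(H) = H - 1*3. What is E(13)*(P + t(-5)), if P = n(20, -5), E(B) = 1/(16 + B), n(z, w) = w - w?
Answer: -8/29 ≈ -0.27586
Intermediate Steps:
n(z, w) = 0
t(H) = -3 + H (t(H) = H - 3 = -3 + H)
P = 0
E(13)*(P + t(-5)) = (0 + (-3 - 5))/(16 + 13) = (0 - 8)/29 = (1/29)*(-8) = -8/29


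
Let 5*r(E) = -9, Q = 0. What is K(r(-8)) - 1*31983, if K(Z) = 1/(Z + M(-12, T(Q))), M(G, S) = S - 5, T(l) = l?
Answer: -1087427/34 ≈ -31983.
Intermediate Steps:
M(G, S) = -5 + S
r(E) = -9/5 (r(E) = (⅕)*(-9) = -9/5)
K(Z) = 1/(-5 + Z) (K(Z) = 1/(Z + (-5 + 0)) = 1/(Z - 5) = 1/(-5 + Z))
K(r(-8)) - 1*31983 = 1/(-5 - 9/5) - 1*31983 = 1/(-34/5) - 31983 = -5/34 - 31983 = -1087427/34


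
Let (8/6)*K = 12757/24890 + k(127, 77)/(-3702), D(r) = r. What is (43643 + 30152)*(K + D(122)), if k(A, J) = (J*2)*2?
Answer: 110900005444533/12285704 ≈ 9.0268e+6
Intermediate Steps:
k(A, J) = 4*J (k(A, J) = (2*J)*2 = 4*J)
K = 19780147/61428520 (K = 3*(12757/24890 + (4*77)/(-3702))/4 = 3*(12757*(1/24890) + 308*(-1/3702))/4 = 3*(12757/24890 - 154/1851)/4 = (3/4)*(19780147/46071390) = 19780147/61428520 ≈ 0.32200)
(43643 + 30152)*(K + D(122)) = (43643 + 30152)*(19780147/61428520 + 122) = 73795*(7514059587/61428520) = 110900005444533/12285704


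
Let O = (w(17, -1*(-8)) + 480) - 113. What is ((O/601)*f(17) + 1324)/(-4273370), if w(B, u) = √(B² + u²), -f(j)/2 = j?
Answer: -391623/1284147685 + 17*√353/1284147685 ≈ -0.00030472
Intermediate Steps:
f(j) = -2*j
O = 367 + √353 (O = (√(17² + (-1*(-8))²) + 480) - 113 = (√(289 + 8²) + 480) - 113 = (√(289 + 64) + 480) - 113 = (√353 + 480) - 113 = (480 + √353) - 113 = 367 + √353 ≈ 385.79)
((O/601)*f(17) + 1324)/(-4273370) = (((367 + √353)/601)*(-2*17) + 1324)/(-4273370) = (((367 + √353)*(1/601))*(-34) + 1324)*(-1/4273370) = ((367/601 + √353/601)*(-34) + 1324)*(-1/4273370) = ((-12478/601 - 34*√353/601) + 1324)*(-1/4273370) = (783246/601 - 34*√353/601)*(-1/4273370) = -391623/1284147685 + 17*√353/1284147685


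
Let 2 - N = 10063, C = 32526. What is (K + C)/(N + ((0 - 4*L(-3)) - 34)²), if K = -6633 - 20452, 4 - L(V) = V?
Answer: -5441/6217 ≈ -0.87518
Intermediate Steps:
L(V) = 4 - V
N = -10061 (N = 2 - 1*10063 = 2 - 10063 = -10061)
K = -27085
(K + C)/(N + ((0 - 4*L(-3)) - 34)²) = (-27085 + 32526)/(-10061 + ((0 - 4*(4 - 1*(-3))) - 34)²) = 5441/(-10061 + ((0 - 4*(4 + 3)) - 34)²) = 5441/(-10061 + ((0 - 4*7) - 34)²) = 5441/(-10061 + ((0 - 28) - 34)²) = 5441/(-10061 + (-28 - 34)²) = 5441/(-10061 + (-62)²) = 5441/(-10061 + 3844) = 5441/(-6217) = 5441*(-1/6217) = -5441/6217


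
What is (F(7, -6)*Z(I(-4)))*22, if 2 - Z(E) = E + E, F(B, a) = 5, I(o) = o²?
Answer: -3300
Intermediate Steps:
Z(E) = 2 - 2*E (Z(E) = 2 - (E + E) = 2 - 2*E)
(F(7, -6)*Z(I(-4)))*22 = (5*(2 - 2*(-4)²))*22 = (5*(2 - 2*16))*22 = (5*(2 - 32))*22 = (5*(-30))*22 = -150*22 = -3300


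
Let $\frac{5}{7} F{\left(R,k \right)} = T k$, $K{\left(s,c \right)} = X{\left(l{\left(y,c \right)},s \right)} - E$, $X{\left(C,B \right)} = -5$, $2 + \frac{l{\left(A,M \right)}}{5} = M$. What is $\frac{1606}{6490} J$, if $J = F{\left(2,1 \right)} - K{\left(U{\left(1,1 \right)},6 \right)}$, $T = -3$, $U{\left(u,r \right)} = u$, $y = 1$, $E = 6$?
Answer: $\frac{2482}{1475} \approx 1.6827$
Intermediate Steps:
$l{\left(A,M \right)} = -10 + 5 M$
$K{\left(s,c \right)} = -11$ ($K{\left(s,c \right)} = -5 - 6 = -11$)
$F{\left(R,k \right)} = - \frac{21 k}{5}$ ($F{\left(R,k \right)} = \frac{7 \left(- 3 k\right)}{5} = - \frac{21 k}{5}$)
$J = \frac{34}{5}$ ($J = \left(- \frac{21}{5}\right) 1 - -11 = - \frac{21}{5} + 11 = \frac{34}{5} \approx 6.8$)
$\frac{1606}{6490} J = \frac{1606}{6490} \cdot \frac{34}{5} = 1606 \cdot \frac{1}{6490} \cdot \frac{34}{5} = \frac{73}{295} \cdot \frac{34}{5} = \frac{2482}{1475}$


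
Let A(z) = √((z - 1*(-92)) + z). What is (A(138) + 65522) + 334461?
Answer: 399983 + 4*√23 ≈ 4.0000e+5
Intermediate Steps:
A(z) = √(92 + 2*z) (A(z) = √((z + 92) + z) = √((92 + z) + z) = √(92 + 2*z))
(A(138) + 65522) + 334461 = (√(92 + 2*138) + 65522) + 334461 = (√(92 + 276) + 65522) + 334461 = (√368 + 65522) + 334461 = (4*√23 + 65522) + 334461 = (65522 + 4*√23) + 334461 = 399983 + 4*√23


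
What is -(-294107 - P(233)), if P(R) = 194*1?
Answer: 294301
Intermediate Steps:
P(R) = 194
-(-294107 - P(233)) = -(-294107 - 1*194) = -(-294107 - 194) = -1*(-294301) = 294301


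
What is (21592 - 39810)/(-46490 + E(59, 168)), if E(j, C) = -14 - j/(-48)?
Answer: 874464/2232133 ≈ 0.39176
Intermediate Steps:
E(j, C) = -14 + j/48 (E(j, C) = -14 - j*(-1)/48 = -14 - (-1)*j/48 = -14 + j/48)
(21592 - 39810)/(-46490 + E(59, 168)) = (21592 - 39810)/(-46490 + (-14 + (1/48)*59)) = -18218/(-46490 + (-14 + 59/48)) = -18218/(-46490 - 613/48) = -18218/(-2232133/48) = -18218*(-48/2232133) = 874464/2232133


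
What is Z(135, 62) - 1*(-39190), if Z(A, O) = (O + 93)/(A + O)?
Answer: 7720585/197 ≈ 39191.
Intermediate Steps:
Z(A, O) = (93 + O)/(A + O)
Z(135, 62) - 1*(-39190) = (93 + 62)/(135 + 62) - 1*(-39190) = 155/197 + 39190 = 7720585/197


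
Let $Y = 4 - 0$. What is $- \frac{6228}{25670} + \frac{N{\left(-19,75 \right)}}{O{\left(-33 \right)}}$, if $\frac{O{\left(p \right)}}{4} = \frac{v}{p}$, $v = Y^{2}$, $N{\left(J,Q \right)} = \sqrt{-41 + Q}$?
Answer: $- \frac{3114}{12835} - \frac{33 \sqrt{34}}{64} \approx -3.2492$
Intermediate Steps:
$Y = 4$ ($Y = 4 + 0 = 4$)
$v = 16$ ($v = 4^{2} = 16$)
$O{\left(p \right)} = \frac{64}{p}$ ($O{\left(p \right)} = 4 \frac{16}{p} = \frac{64}{p}$)
$- \frac{6228}{25670} + \frac{N{\left(-19,75 \right)}}{O{\left(-33 \right)}} = - \frac{6228}{25670} + \frac{\sqrt{-41 + 75}}{64 \frac{1}{-33}} = \left(-6228\right) \frac{1}{25670} + \frac{\sqrt{34}}{64 \left(- \frac{1}{33}\right)} = - \frac{3114}{12835} + \frac{\sqrt{34}}{- \frac{64}{33}} = - \frac{3114}{12835} + \sqrt{34} \left(- \frac{33}{64}\right) = - \frac{3114}{12835} - \frac{33 \sqrt{34}}{64}$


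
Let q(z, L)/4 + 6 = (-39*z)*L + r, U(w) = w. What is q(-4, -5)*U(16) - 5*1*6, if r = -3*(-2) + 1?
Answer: -49886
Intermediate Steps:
r = 7 (r = 6 + 1 = 7)
q(z, L) = 4 - 156*L*z (q(z, L) = -24 + 4*((-39*z)*L + 7) = -24 + 4*(-39*L*z + 7) = -24 + 4*(7 - 39*L*z) = -24 + (28 - 156*L*z) = 4 - 156*L*z)
q(-4, -5)*U(16) - 5*1*6 = (4 - 156*(-5)*(-4))*16 - 5*1*6 = (4 - 3120)*16 - 5*6 = -3116*16 - 30 = -49856 - 30 = -49886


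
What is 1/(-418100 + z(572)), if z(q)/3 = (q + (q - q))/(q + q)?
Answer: -2/836197 ≈ -2.3918e-6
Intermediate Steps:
z(q) = 3/2 (z(q) = 3*((q + (q - q))/(q + q)) = 3*((q + 0)/((2*q))) = 3*(q*(1/(2*q))) = 3*(½) = 3/2)
1/(-418100 + z(572)) = 1/(-418100 + 3/2) = 1/(-836197/2) = -2/836197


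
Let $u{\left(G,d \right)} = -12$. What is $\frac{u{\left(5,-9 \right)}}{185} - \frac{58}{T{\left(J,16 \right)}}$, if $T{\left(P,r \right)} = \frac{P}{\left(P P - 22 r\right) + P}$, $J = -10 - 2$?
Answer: $- \frac{590186}{555} \approx -1063.4$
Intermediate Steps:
$J = -12$
$T{\left(P,r \right)} = \frac{P}{P + P^{2} - 22 r}$ ($T{\left(P,r \right)} = \frac{P}{\left(P^{2} - 22 r\right) + P} = \frac{P}{P + P^{2} - 22 r}$)
$\frac{u{\left(5,-9 \right)}}{185} - \frac{58}{T{\left(J,16 \right)}} = - \frac{12}{185} - \frac{58}{\left(-12\right) \frac{1}{-12 + \left(-12\right)^{2} - 352}} = \left(-12\right) \frac{1}{185} - \frac{58}{\left(-12\right) \frac{1}{-12 + 144 - 352}} = - \frac{12}{185} - \frac{58}{\left(-12\right) \frac{1}{-220}} = - \frac{12}{185} - \frac{58}{\left(-12\right) \left(- \frac{1}{220}\right)} = - \frac{12}{185} - \frac{58}{\frac{3}{55}} = - \frac{12}{185} - \frac{3190}{3} = - \frac{590186}{555}$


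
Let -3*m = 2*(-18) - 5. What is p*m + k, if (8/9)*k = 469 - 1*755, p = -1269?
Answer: -70659/4 ≈ -17665.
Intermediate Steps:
k = -1287/4 (k = 9*(469 - 1*755)/8 = 9*(469 - 755)/8 = (9/8)*(-286) = -1287/4 ≈ -321.75)
m = 41/3 (m = -(2*(-18) - 5)/3 = -(-36 - 5)/3 = -⅓*(-41) = 41/3 ≈ 13.667)
p*m + k = -1269*41/3 - 1287/4 = -17343 - 1287/4 = -70659/4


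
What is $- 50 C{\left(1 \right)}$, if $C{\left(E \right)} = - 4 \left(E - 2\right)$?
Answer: $-200$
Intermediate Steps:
$C{\left(E \right)} = 8 - 4 E$ ($C{\left(E \right)} = - 4 \left(-2 + E\right) = 8 - 4 E$)
$- 50 C{\left(1 \right)} = - 50 \left(8 - 4\right) = \left(-50\right) 4 = -200$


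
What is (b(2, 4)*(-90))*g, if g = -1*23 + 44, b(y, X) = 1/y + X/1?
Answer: -8505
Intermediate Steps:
b(y, X) = X + 1/y (b(y, X) = 1/y + X*1 = 1/y + X = X + 1/y)
g = 21 (g = -23 + 44 = 21)
(b(2, 4)*(-90))*g = ((4 + 1/2)*(-90))*21 = ((4 + ½)*(-90))*21 = ((9/2)*(-90))*21 = -405*21 = -8505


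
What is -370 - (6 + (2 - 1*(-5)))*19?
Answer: -617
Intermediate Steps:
-370 - (6 + (2 - 1*(-5)))*19 = -370 - (6 + (2 + 5))*19 = -370 - (6 + 7)*19 = -370 - 1*13*19 = -370 - 13*19 = -370 - 247 = -617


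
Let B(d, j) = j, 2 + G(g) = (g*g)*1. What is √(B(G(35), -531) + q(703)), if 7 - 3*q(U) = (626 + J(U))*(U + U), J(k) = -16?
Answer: I*√2577738/3 ≈ 535.18*I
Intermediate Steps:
G(g) = -2 + g² (G(g) = -2 + (g*g)*1 = -2 + g²*1 = -2 + g²)
q(U) = 7/3 - 1220*U/3 (q(U) = 7/3 - (626 - 16)*(U + U)/3 = 7/3 - 610*2*U/3 = 7/3 - 1220*U/3)
√(B(G(35), -531) + q(703)) = √(-531 + (7/3 - 1220/3*703)) = √(-531 + (7/3 - 857660/3)) = √(-531 - 857653/3) = √(-859246/3) = I*√2577738/3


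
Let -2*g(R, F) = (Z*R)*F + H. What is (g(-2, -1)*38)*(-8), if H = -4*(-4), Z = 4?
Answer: 3648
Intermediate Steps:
H = 16
g(R, F) = -8 - 2*F*R (g(R, F) = -((4*R)*F + 16)/2 = -(4*F*R + 16)/2 = -(16 + 4*F*R)/2 = -8 - 2*F*R)
(g(-2, -1)*38)*(-8) = ((-8 - 2*(-1)*(-2))*38)*(-8) = ((-8 - 4)*38)*(-8) = -12*38*(-8) = -456*(-8) = 3648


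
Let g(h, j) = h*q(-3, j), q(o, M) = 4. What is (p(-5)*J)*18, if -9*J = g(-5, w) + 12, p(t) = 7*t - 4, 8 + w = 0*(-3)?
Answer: -624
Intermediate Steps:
w = -8 (w = -8 + 0*(-3) = -8 + 0 = -8)
p(t) = -4 + 7*t
g(h, j) = 4*h (g(h, j) = h*4 = 4*h)
J = 8/9 (J = -(4*(-5) + 12)/9 = -(-20 + 12)/9 = -⅑*(-8) = 8/9 ≈ 0.88889)
(p(-5)*J)*18 = ((-4 + 7*(-5))*(8/9))*18 = ((-4 - 35)*(8/9))*18 = -39*8/9*18 = -104/3*18 = -624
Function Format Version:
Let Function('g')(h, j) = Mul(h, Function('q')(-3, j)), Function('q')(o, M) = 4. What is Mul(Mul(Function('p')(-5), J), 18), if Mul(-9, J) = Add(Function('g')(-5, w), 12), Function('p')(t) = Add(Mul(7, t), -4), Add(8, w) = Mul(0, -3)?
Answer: -624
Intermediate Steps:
w = -8 (w = Add(-8, Mul(0, -3)) = Add(-8, 0) = -8)
Function('p')(t) = Add(-4, Mul(7, t))
Function('g')(h, j) = Mul(4, h) (Function('g')(h, j) = Mul(h, 4) = Mul(4, h))
J = Rational(8, 9) (J = Mul(Rational(-1, 9), Add(Mul(4, -5), 12)) = Mul(Rational(-1, 9), Add(-20, 12)) = Mul(Rational(-1, 9), -8) = Rational(8, 9) ≈ 0.88889)
Mul(Mul(Function('p')(-5), J), 18) = Mul(Mul(Add(-4, Mul(7, -5)), Rational(8, 9)), 18) = Mul(Mul(Add(-4, -35), Rational(8, 9)), 18) = Mul(Mul(-39, Rational(8, 9)), 18) = Mul(Rational(-104, 3), 18) = -624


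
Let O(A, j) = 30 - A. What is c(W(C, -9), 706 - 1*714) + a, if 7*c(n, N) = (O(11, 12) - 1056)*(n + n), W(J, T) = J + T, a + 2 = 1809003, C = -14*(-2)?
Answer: 12623601/7 ≈ 1.8034e+6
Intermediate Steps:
C = 28
a = 1809001 (a = -2 + 1809003 = 1809001)
c(n, N) = -2074*n/7 (c(n, N) = (((30 - 1*11) - 1056)*(n + n))/7 = (((30 - 11) - 1056)*(2*n))/7 = ((19 - 1056)*(2*n))/7 = (-2074*n)/7 = -2074*n/7)
c(W(C, -9), 706 - 1*714) + a = -2074*(28 - 9)/7 + 1809001 = -2074/7*19 + 1809001 = -39406/7 + 1809001 = 12623601/7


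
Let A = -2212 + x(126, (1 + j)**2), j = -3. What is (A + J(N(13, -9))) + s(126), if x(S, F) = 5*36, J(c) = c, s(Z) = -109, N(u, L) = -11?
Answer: -2152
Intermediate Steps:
x(S, F) = 180
A = -2032 (A = -2212 + 180 = -2032)
(A + J(N(13, -9))) + s(126) = (-2032 - 11) - 109 = -2043 - 109 = -2152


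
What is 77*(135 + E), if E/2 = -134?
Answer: -10241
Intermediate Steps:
E = -268 (E = 2*(-134) = -268)
77*(135 + E) = 77*(135 - 268) = 77*(-133) = -10241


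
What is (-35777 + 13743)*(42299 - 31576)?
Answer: -236270582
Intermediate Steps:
(-35777 + 13743)*(42299 - 31576) = -22034*10723 = -236270582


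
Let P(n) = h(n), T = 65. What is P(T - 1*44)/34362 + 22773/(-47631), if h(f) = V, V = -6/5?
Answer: -217384162/454637895 ≈ -0.47815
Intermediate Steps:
V = -6/5 (V = -6*1/5 = -6/5 ≈ -1.2000)
h(f) = -6/5
P(n) = -6/5
P(T - 1*44)/34362 + 22773/(-47631) = -6/5/34362 + 22773/(-47631) = -6/5*1/34362 + 22773*(-1/47631) = -1/28635 - 7591/15877 = -217384162/454637895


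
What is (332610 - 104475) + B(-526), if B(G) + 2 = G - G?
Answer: 228133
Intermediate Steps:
B(G) = -2 (B(G) = -2 + (G - G) = -2 + 0 = -2)
(332610 - 104475) + B(-526) = (332610 - 104475) - 2 = 228135 - 2 = 228133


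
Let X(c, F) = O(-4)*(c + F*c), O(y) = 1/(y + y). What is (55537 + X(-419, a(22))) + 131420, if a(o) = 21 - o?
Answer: 186957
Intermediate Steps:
O(y) = 1/(2*y)
X(c, F) = -c/8 - F*c/8 (X(c, F) = ((½)/(-4))*(c + F*c) = ((½)*(-¼))*(c + F*c) = -(c + F*c)/8 = -c/8 - F*c/8)
(55537 + X(-419, a(22))) + 131420 = (55537 - ⅛*(-419)*(1 + (21 - 1*22))) + 131420 = (55537 - ⅛*(-419)*(1 + (21 - 22))) + 131420 = (55537 - ⅛*(-419)*(1 - 1)) + 131420 = (55537 - ⅛*(-419)*0) + 131420 = (55537 + 0) + 131420 = 55537 + 131420 = 186957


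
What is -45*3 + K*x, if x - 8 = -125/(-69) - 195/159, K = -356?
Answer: -11670671/3657 ≈ -3191.3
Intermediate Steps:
x = 31396/3657 (x = 8 + (-125/(-69) - 195/159) = 8 + (-125*(-1/69) - 195*1/159) = 8 + (125/69 - 65/53) = 8 + 2140/3657 = 31396/3657 ≈ 8.5852)
-45*3 + K*x = -45*3 - 356*31396/3657 = -135 - 11176976/3657 = -11670671/3657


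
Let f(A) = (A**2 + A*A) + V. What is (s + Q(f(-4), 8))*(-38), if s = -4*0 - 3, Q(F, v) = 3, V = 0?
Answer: 0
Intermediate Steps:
f(A) = 2*A**2 (f(A) = (A**2 + A*A) + 0 = (A**2 + A**2) + 0 = 2*A**2 + 0 = 2*A**2)
s = -3 (s = 0 - 3 = -3)
(s + Q(f(-4), 8))*(-38) = (-3 + 3)*(-38) = 0*(-38) = 0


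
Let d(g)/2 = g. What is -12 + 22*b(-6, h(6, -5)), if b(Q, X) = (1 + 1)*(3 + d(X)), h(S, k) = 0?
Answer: 120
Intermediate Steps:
d(g) = 2*g
b(Q, X) = 6 + 4*X (b(Q, X) = (1 + 1)*(3 + 2*X) = 2*(3 + 2*X) = 6 + 4*X)
-12 + 22*b(-6, h(6, -5)) = -12 + 22*(6 + 4*0) = -12 + 22*(6 + 0) = -12 + 22*6 = -12 + 132 = 120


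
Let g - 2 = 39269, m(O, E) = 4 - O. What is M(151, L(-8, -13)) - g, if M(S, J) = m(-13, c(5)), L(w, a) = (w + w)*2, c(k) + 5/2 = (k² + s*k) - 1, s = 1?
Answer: -39254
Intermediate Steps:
c(k) = -7/2 + k + k² (c(k) = -5/2 + ((k² + 1*k) - 1) = -5/2 + ((k² + k) - 1) = -5/2 + ((k + k²) - 1) = -5/2 + (-1 + k + k²) = -7/2 + k + k²)
L(w, a) = 4*w (L(w, a) = (2*w)*2 = 4*w)
M(S, J) = 17 (M(S, J) = 4 - 1*(-13) = 4 + 13 = 17)
g = 39271 (g = 2 + 39269 = 39271)
M(151, L(-8, -13)) - g = 17 - 1*39271 = 17 - 39271 = -39254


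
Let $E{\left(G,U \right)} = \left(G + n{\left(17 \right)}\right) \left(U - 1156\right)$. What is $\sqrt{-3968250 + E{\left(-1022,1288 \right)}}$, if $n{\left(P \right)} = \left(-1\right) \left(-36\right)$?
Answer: $3 i \sqrt{455378} \approx 2024.5 i$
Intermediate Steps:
$n{\left(P \right)} = 36$
$E{\left(G,U \right)} = \left(-1156 + U\right) \left(36 + G\right)$ ($E{\left(G,U \right)} = \left(G + 36\right) \left(U - 1156\right) = \left(36 + G\right) \left(-1156 + U\right) = \left(-1156 + U\right) \left(36 + G\right)$)
$\sqrt{-3968250 + E{\left(-1022,1288 \right)}} = \sqrt{-3968250 - 130152} = \sqrt{-4098402} = 3 i \sqrt{455378}$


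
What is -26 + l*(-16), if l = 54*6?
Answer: -5210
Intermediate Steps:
l = 324
-26 + l*(-16) = -26 + 324*(-16) = -26 - 5184 = -5210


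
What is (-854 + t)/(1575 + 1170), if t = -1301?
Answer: -431/549 ≈ -0.78506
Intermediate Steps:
(-854 + t)/(1575 + 1170) = (-854 - 1301)/(1575 + 1170) = -2155/2745 = (1/2745)*(-2155) = -431/549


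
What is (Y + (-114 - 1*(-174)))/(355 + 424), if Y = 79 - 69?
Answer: 70/779 ≈ 0.089859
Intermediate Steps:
Y = 10
(Y + (-114 - 1*(-174)))/(355 + 424) = (10 + (-114 - 1*(-174)))/(355 + 424) = (10 + (-114 + 174))/779 = (10 + 60)*(1/779) = 70*(1/779) = 70/779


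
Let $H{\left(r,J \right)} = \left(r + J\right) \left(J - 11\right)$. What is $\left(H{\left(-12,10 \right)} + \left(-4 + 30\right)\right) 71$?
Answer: $1988$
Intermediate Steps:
$H{\left(r,J \right)} = \left(-11 + J\right) \left(J + r\right)$ ($H{\left(r,J \right)} = \left(J + r\right) \left(-11 + J\right) = \left(-11 + J\right) \left(J + r\right)$)
$\left(H{\left(-12,10 \right)} + \left(-4 + 30\right)\right) 71 = \left(\left(10^{2} - 110 - -132 + 10 \left(-12\right)\right) + \left(-4 + 30\right)\right) 71 = \left(\left(100 - 110 + 132 - 120\right) + 26\right) 71 = \left(2 + 26\right) 71 = 28 \cdot 71 = 1988$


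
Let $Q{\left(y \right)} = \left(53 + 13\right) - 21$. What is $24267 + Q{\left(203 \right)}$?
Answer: $24312$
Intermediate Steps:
$Q{\left(y \right)} = 45$ ($Q{\left(y \right)} = 66 - 21 = 45$)
$24267 + Q{\left(203 \right)} = 24267 + 45 = 24312$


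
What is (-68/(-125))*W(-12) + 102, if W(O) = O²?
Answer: 22542/125 ≈ 180.34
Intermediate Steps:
(-68/(-125))*W(-12) + 102 = -68/(-125)*(-12)² + 102 = -68*(-1/125)*144 + 102 = (68/125)*144 + 102 = 9792/125 + 102 = 22542/125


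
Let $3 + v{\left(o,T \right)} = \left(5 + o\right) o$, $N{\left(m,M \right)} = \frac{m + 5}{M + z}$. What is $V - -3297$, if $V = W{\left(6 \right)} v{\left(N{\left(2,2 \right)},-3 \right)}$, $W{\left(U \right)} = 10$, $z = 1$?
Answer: $\frac{30943}{9} \approx 3438.1$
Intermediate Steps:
$N{\left(m,M \right)} = \frac{5 + m}{1 + M}$ ($N{\left(m,M \right)} = \frac{m + 5}{M + 1} = \frac{5 + m}{1 + M}$)
$v{\left(o,T \right)} = -3 + o \left(5 + o\right)$ ($v{\left(o,T \right)} = -3 + \left(5 + o\right) o = -3 + o \left(5 + o\right)$)
$V = \frac{1270}{9}$ ($V = 10 \left(-3 + \left(\frac{5 + 2}{1 + 2}\right)^{2} + 5 \frac{5 + 2}{1 + 2}\right) = 10 \left(-3 + \left(\frac{1}{3} \cdot 7\right)^{2} + 5 \cdot \frac{1}{3} \cdot 7\right) = 10 \left(-3 + \left(\frac{7}{3}\right)^{2} + 5 \cdot \frac{7}{3}\right) = 10 \left(-3 + \frac{49}{9} + \frac{35}{3}\right) = 10 \cdot \frac{127}{9} = \frac{1270}{9} \approx 141.11$)
$V - -3297 = \frac{1270}{9} - -3297 = \frac{1270}{9} + 3297 = \frac{30943}{9}$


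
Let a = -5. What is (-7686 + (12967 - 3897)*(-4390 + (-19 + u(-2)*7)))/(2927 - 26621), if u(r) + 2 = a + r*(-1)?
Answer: 20157383/11847 ≈ 1701.5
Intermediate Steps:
u(r) = -7 - r (u(r) = -2 + (-5 + r*(-1)) = -2 + (-5 - r) = -7 - r)
(-7686 + (12967 - 3897)*(-4390 + (-19 + u(-2)*7)))/(2927 - 26621) = (-7686 + (12967 - 3897)*(-4390 + (-19 + (-7 - 1*(-2))*7)))/(2927 - 26621) = (-7686 + 9070*(-4390 + (-19 + (-7 + 2)*7)))/(-23694) = (-7686 + 9070*(-4390 + (-19 - 5*7)))*(-1/23694) = (-7686 + 9070*(-4390 + (-19 - 35)))*(-1/23694) = (-7686 + 9070*(-4390 - 54))*(-1/23694) = (-7686 + 9070*(-4444))*(-1/23694) = (-7686 - 40307080)*(-1/23694) = -40314766*(-1/23694) = 20157383/11847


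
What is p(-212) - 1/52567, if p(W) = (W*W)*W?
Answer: -500865104577/52567 ≈ -9.5281e+6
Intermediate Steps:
p(W) = W³ (p(W) = W²*W = W³)
p(-212) - 1/52567 = (-212)³ - 1/52567 = -9528128 - 1*1/52567 = -9528128 - 1/52567 = -500865104577/52567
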